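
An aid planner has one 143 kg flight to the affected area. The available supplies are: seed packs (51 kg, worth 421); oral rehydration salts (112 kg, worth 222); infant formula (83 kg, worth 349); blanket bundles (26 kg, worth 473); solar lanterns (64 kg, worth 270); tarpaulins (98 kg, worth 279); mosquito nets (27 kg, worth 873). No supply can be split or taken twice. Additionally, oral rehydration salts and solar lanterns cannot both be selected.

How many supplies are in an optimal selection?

3

The maximum people served within 143 kg is 1767.
seed packs + blanket bundles + mosquito nets hits 1767 at 104 kg.
All optima have 3 supplies.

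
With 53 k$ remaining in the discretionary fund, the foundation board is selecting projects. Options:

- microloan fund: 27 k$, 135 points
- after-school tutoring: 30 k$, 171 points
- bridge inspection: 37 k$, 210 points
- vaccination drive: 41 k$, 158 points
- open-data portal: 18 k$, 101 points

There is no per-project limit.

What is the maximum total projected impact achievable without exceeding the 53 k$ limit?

After-school tutoring + open-data portal uses 48 of the 53 k$ and totals 272.
Nothing else within 53 k$ beats 272.

272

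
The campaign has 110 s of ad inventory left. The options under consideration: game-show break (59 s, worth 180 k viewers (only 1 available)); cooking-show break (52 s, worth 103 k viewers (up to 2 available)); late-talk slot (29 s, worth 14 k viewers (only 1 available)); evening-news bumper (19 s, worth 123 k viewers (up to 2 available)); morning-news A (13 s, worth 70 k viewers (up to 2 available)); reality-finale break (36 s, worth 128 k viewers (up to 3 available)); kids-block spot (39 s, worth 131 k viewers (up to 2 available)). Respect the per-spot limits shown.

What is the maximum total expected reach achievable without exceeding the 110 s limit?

517

Greedy by ratio would take 2×evening-news bumper + 2×morning-news A + reality-finale break: 100 s used, total 514.
Replace reality-finale break with kids-block spot: the trade gains 3 net, giving 517 at 103 s.
Every other selection either busts 110 s or exceeds an availability limit or fails to beat 517.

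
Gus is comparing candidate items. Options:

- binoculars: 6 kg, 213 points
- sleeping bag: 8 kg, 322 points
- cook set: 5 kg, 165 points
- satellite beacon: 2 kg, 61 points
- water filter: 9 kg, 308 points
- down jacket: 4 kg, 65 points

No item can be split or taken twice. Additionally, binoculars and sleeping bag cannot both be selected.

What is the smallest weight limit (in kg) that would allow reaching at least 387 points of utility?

12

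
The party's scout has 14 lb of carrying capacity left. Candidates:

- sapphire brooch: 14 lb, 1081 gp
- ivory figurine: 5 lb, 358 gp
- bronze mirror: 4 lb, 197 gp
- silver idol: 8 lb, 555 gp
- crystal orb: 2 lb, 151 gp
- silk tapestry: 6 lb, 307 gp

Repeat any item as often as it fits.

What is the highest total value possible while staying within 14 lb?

The ratio ordering already packs tightly: sapphire brooch, 14 lb, 1081.
No other feasible combination exceeds 1081.

1081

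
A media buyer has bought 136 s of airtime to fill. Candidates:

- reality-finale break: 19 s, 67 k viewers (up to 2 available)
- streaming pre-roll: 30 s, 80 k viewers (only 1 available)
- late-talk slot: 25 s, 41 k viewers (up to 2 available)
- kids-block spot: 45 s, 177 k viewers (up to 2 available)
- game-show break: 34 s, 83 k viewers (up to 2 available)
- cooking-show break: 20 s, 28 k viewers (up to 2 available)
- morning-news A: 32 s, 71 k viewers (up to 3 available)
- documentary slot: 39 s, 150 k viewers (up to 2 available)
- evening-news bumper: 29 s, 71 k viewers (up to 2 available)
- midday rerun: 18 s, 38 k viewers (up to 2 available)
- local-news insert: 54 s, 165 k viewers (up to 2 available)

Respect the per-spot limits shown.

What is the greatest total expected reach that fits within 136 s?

504

The ratio ordering already packs tightly: 2×kids-block spot + documentary slot, 129 s, 504.
No other feasible combination exceeds 504.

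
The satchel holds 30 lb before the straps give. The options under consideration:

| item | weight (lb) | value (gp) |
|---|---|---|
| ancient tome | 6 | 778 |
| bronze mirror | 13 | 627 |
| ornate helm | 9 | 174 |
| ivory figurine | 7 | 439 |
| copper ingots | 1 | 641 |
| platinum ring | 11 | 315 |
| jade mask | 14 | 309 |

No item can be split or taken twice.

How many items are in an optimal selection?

4

The maximum value within 30 lb is 2485.
For example ancient tome + bronze mirror + ivory figurine + copper ingots achieves it, using 27 lb.
All optima have 4 items.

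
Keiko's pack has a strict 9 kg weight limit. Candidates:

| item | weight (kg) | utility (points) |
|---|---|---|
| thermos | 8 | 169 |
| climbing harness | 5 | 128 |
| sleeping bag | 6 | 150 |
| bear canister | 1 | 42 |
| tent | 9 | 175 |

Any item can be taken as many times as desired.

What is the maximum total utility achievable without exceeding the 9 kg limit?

378

Taking 9×bear canister: 9 kg used, 378 in utility.
That's the maximum — no swap from here does better than 378.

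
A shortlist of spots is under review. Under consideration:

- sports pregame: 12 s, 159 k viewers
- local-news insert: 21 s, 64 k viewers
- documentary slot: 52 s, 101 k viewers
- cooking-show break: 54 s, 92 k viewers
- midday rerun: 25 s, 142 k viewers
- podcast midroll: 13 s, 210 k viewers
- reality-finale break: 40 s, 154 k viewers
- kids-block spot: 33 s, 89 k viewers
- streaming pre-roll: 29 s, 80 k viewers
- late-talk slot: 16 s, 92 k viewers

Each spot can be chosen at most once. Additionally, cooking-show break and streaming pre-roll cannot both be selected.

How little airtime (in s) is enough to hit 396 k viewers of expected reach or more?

Minimise s subject to total expected reach ≥ 396.
sports pregame + podcast midroll + late-talk slot reaches 461 using 41 s.
Below 41 s the best achievable stays under 396.

41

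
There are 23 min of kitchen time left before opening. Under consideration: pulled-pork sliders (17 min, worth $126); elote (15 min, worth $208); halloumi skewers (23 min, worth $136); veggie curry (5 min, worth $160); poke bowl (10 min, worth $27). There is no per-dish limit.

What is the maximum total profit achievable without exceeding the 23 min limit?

The ratio ordering already packs tightly: 4×veggie curry, 20 min, 640.
The spare 3 min is too small for any remaining dish, and no exchange beats 640.

640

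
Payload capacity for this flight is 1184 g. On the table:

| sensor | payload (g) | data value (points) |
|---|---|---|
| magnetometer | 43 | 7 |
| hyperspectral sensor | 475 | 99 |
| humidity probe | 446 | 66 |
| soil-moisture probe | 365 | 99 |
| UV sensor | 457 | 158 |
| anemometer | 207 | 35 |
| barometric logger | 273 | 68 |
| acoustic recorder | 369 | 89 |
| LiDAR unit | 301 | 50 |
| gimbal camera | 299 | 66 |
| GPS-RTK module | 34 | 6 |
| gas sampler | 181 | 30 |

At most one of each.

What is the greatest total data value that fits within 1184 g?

338

By data value per g: UV sensor 0.35, soil-moisture probe 0.27, barometric logger 0.25, acoustic recorder 0.24 lead.
Magnetometer + soil-moisture probe + UV sensor + barometric logger + GPS-RTK module uses 1172 of the 1184 g and totals 338.
Runner-up magnetometer + soil-moisture probe + UV sensor + barometric logger tops out at 332.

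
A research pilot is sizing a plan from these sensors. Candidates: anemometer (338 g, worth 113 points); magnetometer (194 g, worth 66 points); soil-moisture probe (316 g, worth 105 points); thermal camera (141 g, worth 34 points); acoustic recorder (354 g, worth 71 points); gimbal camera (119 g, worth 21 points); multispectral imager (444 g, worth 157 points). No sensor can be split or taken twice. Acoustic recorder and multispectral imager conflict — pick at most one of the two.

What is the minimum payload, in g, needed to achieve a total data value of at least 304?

Minimise g subject to total data value ≥ 304.
Taking anemometer + thermal camera + multispectral imager gives 304 (≥ 304) for 923 g.
Below 923 g the best achievable stays under 304.

923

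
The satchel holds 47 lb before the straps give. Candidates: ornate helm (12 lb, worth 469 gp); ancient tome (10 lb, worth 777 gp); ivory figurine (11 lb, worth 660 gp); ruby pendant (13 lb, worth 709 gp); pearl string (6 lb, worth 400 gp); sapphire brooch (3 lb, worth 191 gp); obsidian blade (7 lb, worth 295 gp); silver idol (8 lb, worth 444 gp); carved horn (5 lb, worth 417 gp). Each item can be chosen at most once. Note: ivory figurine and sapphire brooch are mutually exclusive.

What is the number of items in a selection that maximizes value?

Optimal total is 3007.
For example ancient tome + ivory figurine + ruby pendant + silver idol + carved horn achieves it, using 47 lb.
Every optimal selection uses 5 items.

5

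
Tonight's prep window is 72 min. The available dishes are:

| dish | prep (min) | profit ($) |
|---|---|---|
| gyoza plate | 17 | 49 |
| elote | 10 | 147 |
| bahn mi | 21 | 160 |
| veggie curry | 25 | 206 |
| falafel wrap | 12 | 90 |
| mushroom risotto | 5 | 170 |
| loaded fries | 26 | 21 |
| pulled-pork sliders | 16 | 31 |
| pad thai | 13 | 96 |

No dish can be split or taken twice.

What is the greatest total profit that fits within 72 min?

Density check — mushroom risotto 34.00, elote 14.70, veggie curry 8.24, bahn mi 7.62 are the best per min.
The ratio heuristic lands on elote + bahn mi + veggie curry + mushroom risotto (683) but leaves 11 min idle.
The 21 min tied up in bahn mi is better spent on falafel wrap + pad thai — total rises to 709 (65 min).
The closest alternative, elote + bahn mi + veggie curry + mushroom risotto, reaches only 683.

709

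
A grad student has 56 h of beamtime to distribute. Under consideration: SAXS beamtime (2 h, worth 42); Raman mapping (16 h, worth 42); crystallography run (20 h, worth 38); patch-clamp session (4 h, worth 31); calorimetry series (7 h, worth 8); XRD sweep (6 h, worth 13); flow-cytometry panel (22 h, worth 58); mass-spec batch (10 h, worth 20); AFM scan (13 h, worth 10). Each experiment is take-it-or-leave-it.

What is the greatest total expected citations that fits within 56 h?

193

The ratio heuristic lands on SAXS beamtime + Raman mapping + patch-clamp session + XRD sweep + flow-cytometry panel (186) but leaves 6 h idle.
Replace XRD sweep with mass-spec batch: the trade gains 7 net, giving 193 at 54 h.
Next best is SAXS beamtime + Raman mapping + patch-clamp session + XRD sweep + flow-cytometry panel at 186 (50 h) — short by 7.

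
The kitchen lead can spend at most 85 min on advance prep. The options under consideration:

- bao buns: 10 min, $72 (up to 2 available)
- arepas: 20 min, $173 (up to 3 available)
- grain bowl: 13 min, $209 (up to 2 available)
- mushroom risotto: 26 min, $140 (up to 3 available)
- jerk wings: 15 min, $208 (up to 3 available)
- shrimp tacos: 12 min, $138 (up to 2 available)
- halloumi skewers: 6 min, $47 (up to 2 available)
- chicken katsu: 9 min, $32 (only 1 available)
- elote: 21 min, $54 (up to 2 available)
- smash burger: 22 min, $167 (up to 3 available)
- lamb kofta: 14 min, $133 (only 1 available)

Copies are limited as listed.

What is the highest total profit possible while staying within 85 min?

1180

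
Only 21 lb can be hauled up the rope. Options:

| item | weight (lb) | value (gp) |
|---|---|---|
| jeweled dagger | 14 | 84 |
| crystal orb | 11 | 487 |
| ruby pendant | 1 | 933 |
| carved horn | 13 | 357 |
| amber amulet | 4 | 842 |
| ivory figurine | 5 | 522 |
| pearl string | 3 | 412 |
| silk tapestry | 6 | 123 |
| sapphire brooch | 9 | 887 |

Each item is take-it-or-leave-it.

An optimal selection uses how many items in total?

Best achievable value is 3184.
One optimal bundle: ruby pendant + amber amulet + ivory figurine + sapphire brooch (19 lb).
All optima have 4 items.

4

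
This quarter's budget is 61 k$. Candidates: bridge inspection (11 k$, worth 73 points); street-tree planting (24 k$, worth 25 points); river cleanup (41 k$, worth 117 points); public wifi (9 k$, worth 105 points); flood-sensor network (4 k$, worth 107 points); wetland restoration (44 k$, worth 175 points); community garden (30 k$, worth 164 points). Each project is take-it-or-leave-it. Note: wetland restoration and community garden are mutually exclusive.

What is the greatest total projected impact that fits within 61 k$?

449

Density check — flood-sensor network 26.75, public wifi 11.67, bridge inspection 6.64, community garden 5.47 are the best per k$.
Best packing: bridge inspection + public wifi + flood-sensor network + community garden — 54 k$, 449 total.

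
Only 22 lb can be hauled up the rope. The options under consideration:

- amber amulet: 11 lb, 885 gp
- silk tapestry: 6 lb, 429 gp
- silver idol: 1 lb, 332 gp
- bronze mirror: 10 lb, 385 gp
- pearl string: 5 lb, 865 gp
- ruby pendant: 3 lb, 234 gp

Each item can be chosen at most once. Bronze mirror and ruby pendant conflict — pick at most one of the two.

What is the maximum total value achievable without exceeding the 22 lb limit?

2316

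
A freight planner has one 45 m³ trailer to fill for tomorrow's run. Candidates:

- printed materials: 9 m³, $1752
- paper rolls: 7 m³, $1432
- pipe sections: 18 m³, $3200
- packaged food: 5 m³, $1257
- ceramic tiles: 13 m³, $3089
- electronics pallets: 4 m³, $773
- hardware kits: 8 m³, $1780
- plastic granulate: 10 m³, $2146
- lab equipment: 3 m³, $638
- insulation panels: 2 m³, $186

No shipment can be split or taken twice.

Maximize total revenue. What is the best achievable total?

10024

A density-first pass picks packaged food + ceramic tiles + electronics pallets + hardware kits + plastic granulate + lab equipment + insulation panels — 9869 at 45 m³.
The 9 m³ tied up in electronics pallets and lab equipment and insulation panels is better spent on printed materials — total rises to 10024 (45 m³).
Every other selection either busts 45 m³ or fails to beat 10024.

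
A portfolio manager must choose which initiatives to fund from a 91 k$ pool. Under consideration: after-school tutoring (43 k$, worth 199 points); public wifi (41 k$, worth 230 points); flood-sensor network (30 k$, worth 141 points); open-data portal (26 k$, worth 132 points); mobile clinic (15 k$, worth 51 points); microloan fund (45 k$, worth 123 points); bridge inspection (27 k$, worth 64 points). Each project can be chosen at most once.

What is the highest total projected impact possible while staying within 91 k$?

Filling by ratio: public wifi + open-data portal + mobile clinic for 413, with 9 k$ left unused.
The 41 k$ tied up in open-data portal and mobile clinic is better spent on after-school tutoring — total rises to 429 (84 k$).

429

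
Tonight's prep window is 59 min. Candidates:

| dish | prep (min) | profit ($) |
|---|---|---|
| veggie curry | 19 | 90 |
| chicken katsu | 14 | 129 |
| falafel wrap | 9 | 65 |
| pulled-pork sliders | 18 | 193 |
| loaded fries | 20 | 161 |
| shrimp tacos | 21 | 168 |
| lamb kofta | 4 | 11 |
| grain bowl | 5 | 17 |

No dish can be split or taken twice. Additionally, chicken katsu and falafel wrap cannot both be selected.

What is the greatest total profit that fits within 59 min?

A density-first pass picks chicken katsu + pulled-pork sliders + loaded fries + grain bowl — 500 at 57 min.
The 19 min tied up in chicken katsu and grain bowl is better spent on shrimp tacos — total rises to 522 (59 min).
Nothing else feasible within 59 min beats 522.

522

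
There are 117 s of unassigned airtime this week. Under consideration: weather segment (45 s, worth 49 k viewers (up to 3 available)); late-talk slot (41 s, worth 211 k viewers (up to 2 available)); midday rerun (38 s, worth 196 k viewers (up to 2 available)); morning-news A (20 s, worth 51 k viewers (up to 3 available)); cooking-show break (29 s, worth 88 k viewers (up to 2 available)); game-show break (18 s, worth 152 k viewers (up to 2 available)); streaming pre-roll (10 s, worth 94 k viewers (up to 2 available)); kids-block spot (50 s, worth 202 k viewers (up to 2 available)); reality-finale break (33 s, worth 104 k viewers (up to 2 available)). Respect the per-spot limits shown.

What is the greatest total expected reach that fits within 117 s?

754

Ranking by ratio (expected reach/s): streaming pre-roll 9.40, game-show break 8.44, midday rerun 5.16.
The ratio heuristic lands on midday rerun + morning-news A + 2×game-show break + 2×streaming pre-roll (739) but leaves 3 s idle.
The 38 s tied up in midday rerun is better spent on late-talk slot — total rises to 754 (117 s).
Nothing else within 117 s beats 754.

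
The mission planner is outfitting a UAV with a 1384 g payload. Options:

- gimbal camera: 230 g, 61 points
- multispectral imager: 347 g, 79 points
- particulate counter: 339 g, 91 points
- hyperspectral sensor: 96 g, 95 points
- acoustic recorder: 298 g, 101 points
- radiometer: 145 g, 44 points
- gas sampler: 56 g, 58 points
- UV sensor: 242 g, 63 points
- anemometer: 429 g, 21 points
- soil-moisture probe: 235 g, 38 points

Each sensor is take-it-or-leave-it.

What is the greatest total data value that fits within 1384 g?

487

Greedy by ratio would take gimbal camera + particulate counter + hyperspectral sensor + acoustic recorder + radiometer + gas sampler: 1164 g used, total 450.
Replace gimbal camera and radiometer with multispectral imager + UV sensor: the trade gains 37 net, giving 487 at 1378 g.
The closest alternative, gimbal camera + multispectral imager + particulate counter + hyperspectral sensor + acoustic recorder + gas sampler, reaches only 485.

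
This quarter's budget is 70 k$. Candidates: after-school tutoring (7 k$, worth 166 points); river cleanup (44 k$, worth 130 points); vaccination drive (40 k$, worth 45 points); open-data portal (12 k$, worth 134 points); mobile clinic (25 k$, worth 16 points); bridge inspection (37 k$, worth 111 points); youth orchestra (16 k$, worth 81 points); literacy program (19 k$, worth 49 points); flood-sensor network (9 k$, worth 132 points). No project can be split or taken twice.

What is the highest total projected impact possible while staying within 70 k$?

Taking after-school tutoring + open-data portal + youth orchestra + literacy program + flood-sensor network: 63 k$ used, 562 in projected impact.
Every other selection either busts 70 k$ or fails to beat 562.

562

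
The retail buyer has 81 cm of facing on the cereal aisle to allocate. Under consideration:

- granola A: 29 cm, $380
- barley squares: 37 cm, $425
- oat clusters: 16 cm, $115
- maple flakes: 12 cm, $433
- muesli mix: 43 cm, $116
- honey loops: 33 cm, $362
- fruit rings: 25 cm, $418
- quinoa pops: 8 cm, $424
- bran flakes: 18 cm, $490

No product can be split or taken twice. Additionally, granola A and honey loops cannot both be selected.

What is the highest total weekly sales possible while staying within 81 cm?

The ratio ordering already packs tightly: oat clusters + maple flakes + fruit rings + quinoa pops + bran flakes, 79 cm, 1880.
Next best is barley squares + maple flakes + quinoa pops + bran flakes at 1772 (75 cm) — short by 108.

1880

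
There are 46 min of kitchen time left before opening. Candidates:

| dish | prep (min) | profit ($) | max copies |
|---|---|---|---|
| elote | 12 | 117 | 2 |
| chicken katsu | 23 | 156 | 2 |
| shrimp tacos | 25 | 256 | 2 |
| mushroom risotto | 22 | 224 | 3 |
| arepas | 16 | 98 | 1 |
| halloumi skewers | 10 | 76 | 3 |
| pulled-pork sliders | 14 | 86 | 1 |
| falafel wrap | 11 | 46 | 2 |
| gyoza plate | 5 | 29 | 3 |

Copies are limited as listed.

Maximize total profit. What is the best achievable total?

458

Taking the top-ratio dishes first gives elote + shrimp tacos + gyoza plate for 402 (42 min).
The 30 min tied up in shrimp tacos and gyoza plate is better spent on elote + mushroom risotto — total rises to 458 (46 min).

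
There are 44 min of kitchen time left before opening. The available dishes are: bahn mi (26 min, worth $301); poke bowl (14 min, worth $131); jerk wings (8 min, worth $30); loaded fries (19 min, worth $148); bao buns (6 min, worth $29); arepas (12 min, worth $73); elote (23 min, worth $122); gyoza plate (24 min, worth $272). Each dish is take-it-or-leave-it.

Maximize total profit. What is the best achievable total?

By profit per min: bahn mi 11.58, gyoza plate 11.33, poke bowl 9.36, loaded fries 7.79 lead.
Taking bahn mi + poke bowl: 40 min used, 432 in profit.

432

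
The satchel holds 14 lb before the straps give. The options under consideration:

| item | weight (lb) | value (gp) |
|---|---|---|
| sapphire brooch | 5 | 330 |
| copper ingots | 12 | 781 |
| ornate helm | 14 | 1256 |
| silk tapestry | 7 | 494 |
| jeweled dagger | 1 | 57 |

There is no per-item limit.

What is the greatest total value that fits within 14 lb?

Ornate helm uses 14 of the 14 lb and totals 1256.
Nothing else within 14 lb beats 1256.

1256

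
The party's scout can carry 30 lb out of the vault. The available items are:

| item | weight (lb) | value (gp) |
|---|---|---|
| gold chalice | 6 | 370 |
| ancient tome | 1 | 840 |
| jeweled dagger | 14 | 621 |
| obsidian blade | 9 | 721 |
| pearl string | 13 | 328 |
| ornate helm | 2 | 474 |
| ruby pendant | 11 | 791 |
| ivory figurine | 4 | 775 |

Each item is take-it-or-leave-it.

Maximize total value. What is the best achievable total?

3601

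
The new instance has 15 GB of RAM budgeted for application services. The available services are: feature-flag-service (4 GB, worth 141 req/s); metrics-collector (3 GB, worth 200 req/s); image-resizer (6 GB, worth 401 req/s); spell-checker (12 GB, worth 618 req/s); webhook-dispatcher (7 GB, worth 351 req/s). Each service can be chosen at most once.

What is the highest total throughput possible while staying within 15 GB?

818

Density check — image-resizer 66.83, metrics-collector 66.67, spell-checker 51.50 are the best per GB.
Greedy by ratio would take feature-flag-service + metrics-collector + image-resizer: 13 GB used, total 742.
Replace feature-flag-service and image-resizer with spell-checker: the trade gains 76 net, giving 818 at 15 GB.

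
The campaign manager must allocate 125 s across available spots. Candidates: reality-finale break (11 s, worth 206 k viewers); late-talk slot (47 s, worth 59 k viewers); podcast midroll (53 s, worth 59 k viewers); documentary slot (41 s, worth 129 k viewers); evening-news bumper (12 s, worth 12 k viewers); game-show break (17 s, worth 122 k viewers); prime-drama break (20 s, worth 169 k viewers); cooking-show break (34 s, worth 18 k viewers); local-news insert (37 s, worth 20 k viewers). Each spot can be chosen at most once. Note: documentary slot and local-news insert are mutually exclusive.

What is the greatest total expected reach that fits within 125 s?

644

A density-first pass picks reality-finale break + documentary slot + evening-news bumper + game-show break + prime-drama break — 638 at 101 s.
Replace evening-news bumper with cooking-show break: the trade gains 6 net, giving 644 at 123 s.
Next best is reality-finale break + documentary slot + evening-news bumper + game-show break + prime-drama break at 638 (101 s) — short by 6.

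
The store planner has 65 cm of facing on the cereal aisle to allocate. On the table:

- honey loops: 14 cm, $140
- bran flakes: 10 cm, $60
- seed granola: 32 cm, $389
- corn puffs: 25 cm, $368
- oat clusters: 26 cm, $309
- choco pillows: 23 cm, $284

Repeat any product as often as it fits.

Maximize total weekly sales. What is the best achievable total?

Honey loops + 2×corn puffs uses 64 of the 65 cm and totals 876.
Nothing else within 65 cm beats 876.

876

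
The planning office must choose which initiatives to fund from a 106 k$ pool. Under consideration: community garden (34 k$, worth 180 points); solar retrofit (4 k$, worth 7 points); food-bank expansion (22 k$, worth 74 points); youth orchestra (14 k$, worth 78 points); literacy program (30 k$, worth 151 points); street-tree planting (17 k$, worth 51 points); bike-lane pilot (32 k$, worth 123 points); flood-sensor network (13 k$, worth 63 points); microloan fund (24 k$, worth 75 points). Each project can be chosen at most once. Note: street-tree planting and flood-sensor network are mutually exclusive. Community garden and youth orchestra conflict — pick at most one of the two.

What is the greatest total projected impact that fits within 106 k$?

476

Best packing: community garden + solar retrofit + literacy program + flood-sensor network + microloan fund — 105 k$, 476 total.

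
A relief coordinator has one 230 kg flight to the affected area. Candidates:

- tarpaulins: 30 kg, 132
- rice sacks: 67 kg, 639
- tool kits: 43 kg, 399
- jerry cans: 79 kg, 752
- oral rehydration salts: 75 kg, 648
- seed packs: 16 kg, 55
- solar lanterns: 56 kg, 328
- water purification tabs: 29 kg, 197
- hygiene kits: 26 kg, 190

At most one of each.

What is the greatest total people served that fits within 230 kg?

2039

By people served per kg: rice sacks 9.54, jerry cans 9.52, tool kits 9.28, oral rehydration salts 8.64 lead.
The ratio heuristic lands on rice sacks + tool kits + jerry cans + hygiene kits (1980) but leaves 15 kg idle.
Dropping tool kits and hygiene kits frees 69 kg; slotting in oral rehydration salts (75 kg) lifts the total to 2039 at 221 kg.
Next best is tool kits + jerry cans + oral rehydration salts + water purification tabs at 1996 (226 kg) — short by 43.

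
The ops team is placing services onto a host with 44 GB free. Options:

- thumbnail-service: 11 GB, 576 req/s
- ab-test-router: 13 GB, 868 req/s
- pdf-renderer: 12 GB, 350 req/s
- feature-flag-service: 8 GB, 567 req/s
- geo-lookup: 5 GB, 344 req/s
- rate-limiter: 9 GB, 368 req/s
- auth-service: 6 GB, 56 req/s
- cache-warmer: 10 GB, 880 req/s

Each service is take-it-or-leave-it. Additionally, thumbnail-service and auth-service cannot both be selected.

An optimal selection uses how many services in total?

4

Best achievable throughput is 2891.
For example thumbnail-service + ab-test-router + feature-flag-service + cache-warmer achieves it, using 42 GB.
All optima have 4 services.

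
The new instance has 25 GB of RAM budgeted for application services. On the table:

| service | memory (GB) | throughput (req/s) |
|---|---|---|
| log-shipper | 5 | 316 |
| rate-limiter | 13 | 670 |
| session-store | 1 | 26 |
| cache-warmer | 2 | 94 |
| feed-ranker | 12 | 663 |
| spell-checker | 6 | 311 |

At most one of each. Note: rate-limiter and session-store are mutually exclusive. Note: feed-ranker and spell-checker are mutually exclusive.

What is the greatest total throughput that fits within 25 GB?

Best packing: rate-limiter + feed-ranker — 25 GB, 1333 total.
Next best is log-shipper + rate-limiter + spell-checker at 1297 (24 GB) — short by 36.

1333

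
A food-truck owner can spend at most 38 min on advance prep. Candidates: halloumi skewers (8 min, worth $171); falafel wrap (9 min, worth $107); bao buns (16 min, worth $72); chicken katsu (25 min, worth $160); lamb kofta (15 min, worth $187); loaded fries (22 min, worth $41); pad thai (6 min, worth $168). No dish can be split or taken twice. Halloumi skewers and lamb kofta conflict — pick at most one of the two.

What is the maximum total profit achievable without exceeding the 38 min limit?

462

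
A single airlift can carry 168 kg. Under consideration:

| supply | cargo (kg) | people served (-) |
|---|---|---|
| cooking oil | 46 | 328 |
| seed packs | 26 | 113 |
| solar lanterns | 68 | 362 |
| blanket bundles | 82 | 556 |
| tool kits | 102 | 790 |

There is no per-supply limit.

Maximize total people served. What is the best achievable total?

1118

Density check — tool kits 7.75, cooking oil 7.13, blanket bundles 6.78, solar lanterns 5.32 are the best per kg.
Taking cooking oil + tool kits: 148 kg used, 1118 in people served.
Every other selection either busts 168 kg or fails to beat 1118.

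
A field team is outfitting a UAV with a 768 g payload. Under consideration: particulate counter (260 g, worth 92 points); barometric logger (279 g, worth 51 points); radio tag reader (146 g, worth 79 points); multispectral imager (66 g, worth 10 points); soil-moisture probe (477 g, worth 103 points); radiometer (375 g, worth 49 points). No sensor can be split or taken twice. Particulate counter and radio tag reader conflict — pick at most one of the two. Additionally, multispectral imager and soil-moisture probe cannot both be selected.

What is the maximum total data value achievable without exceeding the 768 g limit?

Density check — radio tag reader 0.54, particulate counter 0.35, soil-moisture probe 0.22, barometric logger 0.18 are the best per g.
Particulate counter + soil-moisture probe uses 737 of the 768 g and totals 195.
That's the maximum — no feasible swap from here does better than 195.

195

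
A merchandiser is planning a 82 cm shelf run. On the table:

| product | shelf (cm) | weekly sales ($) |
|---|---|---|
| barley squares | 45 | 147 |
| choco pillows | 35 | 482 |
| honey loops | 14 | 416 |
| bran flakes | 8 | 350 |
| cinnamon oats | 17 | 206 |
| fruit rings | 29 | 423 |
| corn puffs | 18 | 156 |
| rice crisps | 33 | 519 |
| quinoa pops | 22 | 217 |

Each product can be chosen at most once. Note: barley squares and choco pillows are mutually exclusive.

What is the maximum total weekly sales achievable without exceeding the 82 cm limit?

A density-first pass picks honey loops + bran flakes + cinnamon oats + rice crisps — 1491 at 72 cm.
Replace cinnamon oats with quinoa pops: the trade gains 11 net, giving 1502 at 77 cm.
An exhaustive check of the 512 subsets confirms 1502.

1502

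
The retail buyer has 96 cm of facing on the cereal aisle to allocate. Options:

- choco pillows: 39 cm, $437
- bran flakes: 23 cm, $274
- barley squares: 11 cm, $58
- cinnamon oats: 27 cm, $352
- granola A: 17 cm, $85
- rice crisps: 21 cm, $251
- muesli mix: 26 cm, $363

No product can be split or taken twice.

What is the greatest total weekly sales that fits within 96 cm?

A density-first pass picks barley squares + cinnamon oats + rice crisps + muesli mix — 1024 at 85 cm.
Replace barley squares and rice crisps with choco pillows: the trade gains 128 net, giving 1152 at 92 cm.

1152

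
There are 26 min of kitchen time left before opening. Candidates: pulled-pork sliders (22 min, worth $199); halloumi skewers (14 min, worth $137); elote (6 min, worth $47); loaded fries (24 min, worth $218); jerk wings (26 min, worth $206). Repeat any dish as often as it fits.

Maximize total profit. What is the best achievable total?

231

Best packing: halloumi skewers + 2×elote — 26 min, 231 total.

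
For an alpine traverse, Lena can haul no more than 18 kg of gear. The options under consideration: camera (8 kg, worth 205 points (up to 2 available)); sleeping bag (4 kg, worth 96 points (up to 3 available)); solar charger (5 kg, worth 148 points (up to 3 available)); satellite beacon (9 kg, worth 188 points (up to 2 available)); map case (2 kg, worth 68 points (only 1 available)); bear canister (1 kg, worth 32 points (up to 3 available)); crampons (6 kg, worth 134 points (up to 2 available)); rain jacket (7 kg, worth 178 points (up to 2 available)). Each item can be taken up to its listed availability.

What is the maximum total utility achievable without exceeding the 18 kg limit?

544

By utility per kg: map case 34.00, bear canister 32.00, solar charger 29.60, camera 25.62 lead.
Taking the top-ratio items first gives 2×solar charger + map case + 3×bear canister for 460 (15 kg).
Dropping 2×bear canister frees 2 kg; slotting in solar charger (5 kg) lifts the total to 544 at 18 kg.
No other feasible combination exceeds 544.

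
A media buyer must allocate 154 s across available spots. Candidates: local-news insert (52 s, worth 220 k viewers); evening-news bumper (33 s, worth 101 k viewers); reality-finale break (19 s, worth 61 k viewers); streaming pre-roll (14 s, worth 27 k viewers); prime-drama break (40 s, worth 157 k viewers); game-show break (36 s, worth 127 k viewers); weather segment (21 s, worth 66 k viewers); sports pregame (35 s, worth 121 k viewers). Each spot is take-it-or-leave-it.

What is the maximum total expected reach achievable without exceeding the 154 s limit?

570

Taking the top-ratio spots first gives local-news insert + reality-finale break + prime-drama break + game-show break for 565 (147 s).
Dropping reality-finale break frees 19 s; slotting in weather segment (21 s) lifts the total to 570 at 149 s.
Every other selection either busts 154 s or fails to beat 570.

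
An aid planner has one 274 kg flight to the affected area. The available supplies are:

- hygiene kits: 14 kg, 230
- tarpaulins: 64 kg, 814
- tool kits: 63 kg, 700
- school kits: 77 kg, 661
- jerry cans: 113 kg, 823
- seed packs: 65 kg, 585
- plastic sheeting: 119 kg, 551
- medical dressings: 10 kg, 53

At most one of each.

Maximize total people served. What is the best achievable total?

Density check — hygiene kits 16.43, tarpaulins 12.72, tool kits 11.11 are the best per kg.
The ratio heuristic lands on hygiene kits + tarpaulins + tool kits + seed packs + medical dressings (2382) but leaves 58 kg idle.
Dropping hygiene kits and medical dressings frees 24 kg; slotting in school kits (77 kg) lifts the total to 2760 at 269 kg.
Every other selection either busts 274 kg or fails to beat 2760.

2760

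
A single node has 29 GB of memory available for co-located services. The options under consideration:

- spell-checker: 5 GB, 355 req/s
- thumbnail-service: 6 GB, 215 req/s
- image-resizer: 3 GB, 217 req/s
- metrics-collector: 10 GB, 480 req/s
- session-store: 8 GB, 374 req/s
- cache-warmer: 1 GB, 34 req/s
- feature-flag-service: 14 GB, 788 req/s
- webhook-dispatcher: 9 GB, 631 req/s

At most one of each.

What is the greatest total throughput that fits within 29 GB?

1808

By throughput per GB: image-resizer 72.33, spell-checker 71.00, webhook-dispatcher 70.11, feature-flag-service 56.29 lead.
Taking the top-ratio services first gives spell-checker + image-resizer + metrics-collector + cache-warmer + webhook-dispatcher for 1717 (28 GB).
Replace image-resizer and metrics-collector with feature-flag-service: the trade gains 91 net, giving 1808 at 29 GB.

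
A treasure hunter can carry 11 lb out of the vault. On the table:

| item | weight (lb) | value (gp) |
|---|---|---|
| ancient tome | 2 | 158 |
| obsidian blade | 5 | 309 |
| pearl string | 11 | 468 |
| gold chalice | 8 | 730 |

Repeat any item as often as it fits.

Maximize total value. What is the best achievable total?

888

Ancient tome + gold chalice uses 10 of the 11 lb and totals 888.
The spare 1 lb is too small for any remaining item, and no exchange beats 888.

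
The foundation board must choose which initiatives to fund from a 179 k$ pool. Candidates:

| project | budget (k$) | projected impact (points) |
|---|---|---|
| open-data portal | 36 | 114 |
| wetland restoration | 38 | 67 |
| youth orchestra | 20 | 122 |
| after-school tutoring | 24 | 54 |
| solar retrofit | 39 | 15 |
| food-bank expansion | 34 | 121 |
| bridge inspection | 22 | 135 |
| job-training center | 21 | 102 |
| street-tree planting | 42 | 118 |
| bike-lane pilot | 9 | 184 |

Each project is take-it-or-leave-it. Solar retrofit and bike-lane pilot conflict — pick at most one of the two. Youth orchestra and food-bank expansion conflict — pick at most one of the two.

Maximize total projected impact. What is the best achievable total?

829

By projected impact per k$: bike-lane pilot 20.44, bridge inspection 6.14, youth orchestra 6.10, job-training center 4.86 lead.
Open-data portal + youth orchestra + after-school tutoring + bridge inspection + job-training center + street-tree planting + bike-lane pilot uses 174 of the 179 k$ and totals 829.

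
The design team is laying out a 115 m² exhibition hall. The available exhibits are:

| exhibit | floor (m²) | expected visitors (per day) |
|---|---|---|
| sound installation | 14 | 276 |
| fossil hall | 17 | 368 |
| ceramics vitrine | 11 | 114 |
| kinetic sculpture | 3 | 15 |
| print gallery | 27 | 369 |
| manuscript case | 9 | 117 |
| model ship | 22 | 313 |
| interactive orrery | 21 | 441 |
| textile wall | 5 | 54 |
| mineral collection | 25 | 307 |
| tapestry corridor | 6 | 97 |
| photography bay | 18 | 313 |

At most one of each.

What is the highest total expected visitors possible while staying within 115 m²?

1996

Greedy by ratio would take sound installation + fossil hall + kinetic sculpture + manuscript case + model ship + interactive orrery + textile wall + tapestry corridor + photography bay: 115 m² used, total 1994.
Dropping model ship and textile wall frees 27 m²; slotting in print gallery (27 m²) lifts the total to 1996 at 115 m².
Every other selection either busts 115 m² or fails to beat 1996.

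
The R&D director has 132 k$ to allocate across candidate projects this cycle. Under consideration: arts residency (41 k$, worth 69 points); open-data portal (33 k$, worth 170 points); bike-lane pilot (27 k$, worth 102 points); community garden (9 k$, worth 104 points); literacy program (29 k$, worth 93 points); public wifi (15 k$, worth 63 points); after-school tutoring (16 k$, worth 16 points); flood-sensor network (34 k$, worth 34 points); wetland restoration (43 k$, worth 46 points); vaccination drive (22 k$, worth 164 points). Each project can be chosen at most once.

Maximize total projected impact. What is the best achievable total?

Taking the top-ratio projects first gives open-data portal + bike-lane pilot + community garden + public wifi + after-school tutoring + vaccination drive for 619 (122 k$).
Dropping public wifi and after-school tutoring frees 31 k$; slotting in literacy program (29 k$) lifts the total to 633 at 120 k$.
Next best is open-data portal + bike-lane pilot + community garden + public wifi + after-school tutoring + vaccination drive at 619 (122 k$) — short by 14.

633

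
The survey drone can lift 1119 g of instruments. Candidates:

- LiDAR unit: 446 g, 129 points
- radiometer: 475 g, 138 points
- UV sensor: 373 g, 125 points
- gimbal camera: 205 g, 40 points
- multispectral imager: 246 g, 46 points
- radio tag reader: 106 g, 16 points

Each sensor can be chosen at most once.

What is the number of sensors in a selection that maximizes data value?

3

The maximum data value within 1119 g is 309.
One optimal bundle: radiometer + UV sensor + multispectral imager (1094 g).
All optima have 3 sensors.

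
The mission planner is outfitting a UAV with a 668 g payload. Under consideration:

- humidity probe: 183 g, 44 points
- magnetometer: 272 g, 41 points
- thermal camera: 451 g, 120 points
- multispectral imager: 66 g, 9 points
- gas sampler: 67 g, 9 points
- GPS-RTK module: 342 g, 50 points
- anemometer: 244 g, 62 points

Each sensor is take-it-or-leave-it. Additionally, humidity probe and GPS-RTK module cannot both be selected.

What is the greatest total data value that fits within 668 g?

164

Taking humidity probe + thermal camera: 634 g used, 164 in data value.
The spare 34 g is too small for any remaining sensor, and no feasible exchange beats 164.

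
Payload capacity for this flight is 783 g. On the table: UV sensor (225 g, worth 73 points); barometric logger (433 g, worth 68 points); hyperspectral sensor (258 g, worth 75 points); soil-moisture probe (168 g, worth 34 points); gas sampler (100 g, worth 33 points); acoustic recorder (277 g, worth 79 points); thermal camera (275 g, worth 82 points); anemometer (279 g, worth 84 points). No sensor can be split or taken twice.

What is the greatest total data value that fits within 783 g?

239

By data value per g: gas sampler 0.33, UV sensor 0.32, anemometer 0.30, thermal camera 0.30 lead.
Filling by ratio: UV sensor + soil-moisture probe + gas sampler + anemometer for 224, with 11 g left unused.
The 268 g tied up in soil-moisture probe and gas sampler is better spent on thermal camera — total rises to 239 (779 g).
An exhaustive check of the 256 subsets confirms 239.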